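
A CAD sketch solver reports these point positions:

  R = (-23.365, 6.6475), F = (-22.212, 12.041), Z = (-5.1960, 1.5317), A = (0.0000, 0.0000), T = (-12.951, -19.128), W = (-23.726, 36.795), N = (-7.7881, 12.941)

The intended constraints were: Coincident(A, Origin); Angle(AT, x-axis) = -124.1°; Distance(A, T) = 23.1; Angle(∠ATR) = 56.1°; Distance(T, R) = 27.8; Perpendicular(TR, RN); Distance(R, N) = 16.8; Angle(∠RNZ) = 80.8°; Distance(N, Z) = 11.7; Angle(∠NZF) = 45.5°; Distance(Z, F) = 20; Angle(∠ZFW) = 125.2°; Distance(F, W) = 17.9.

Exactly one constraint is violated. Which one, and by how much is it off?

Distance(F, W) = 17.9 — off by 6.90.

A = (0.00, 0.00) ✓; AT at -124.1° ✓; |AT| = 23.10 ✓; ∠ATR = 56.10° ✓; |TR| = 27.80 ✓; ∠(TR, RN) = 90.00° ✓; |RN| = 16.80 ✓; ∠RNZ = 80.80° ✓; |NZ| = 11.70 ✓; ∠NZF = 45.50° ✓; |ZF| = 20.00 ✓; ∠ZFW = 125.2° ✓; |FW| = 24.80 ✗.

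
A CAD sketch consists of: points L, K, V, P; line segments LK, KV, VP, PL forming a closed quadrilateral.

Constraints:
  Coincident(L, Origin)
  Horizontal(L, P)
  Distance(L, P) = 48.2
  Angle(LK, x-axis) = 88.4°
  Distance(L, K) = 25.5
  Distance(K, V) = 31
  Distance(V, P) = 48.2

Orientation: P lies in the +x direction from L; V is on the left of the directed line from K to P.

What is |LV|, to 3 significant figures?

50.4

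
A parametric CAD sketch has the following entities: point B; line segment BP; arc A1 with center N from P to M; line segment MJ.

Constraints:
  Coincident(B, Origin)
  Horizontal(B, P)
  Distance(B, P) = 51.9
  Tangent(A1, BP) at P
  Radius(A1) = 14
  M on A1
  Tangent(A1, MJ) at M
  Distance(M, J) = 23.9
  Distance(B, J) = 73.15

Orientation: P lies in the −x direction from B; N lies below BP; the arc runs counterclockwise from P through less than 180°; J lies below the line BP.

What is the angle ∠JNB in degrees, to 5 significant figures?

124.67°

Checks: |NM| = 14.00 ✓; ∠(NM, MJ) = 90.00° ✓; |MJ| = 23.90 ✓; |BJ| = 73.15 ✓.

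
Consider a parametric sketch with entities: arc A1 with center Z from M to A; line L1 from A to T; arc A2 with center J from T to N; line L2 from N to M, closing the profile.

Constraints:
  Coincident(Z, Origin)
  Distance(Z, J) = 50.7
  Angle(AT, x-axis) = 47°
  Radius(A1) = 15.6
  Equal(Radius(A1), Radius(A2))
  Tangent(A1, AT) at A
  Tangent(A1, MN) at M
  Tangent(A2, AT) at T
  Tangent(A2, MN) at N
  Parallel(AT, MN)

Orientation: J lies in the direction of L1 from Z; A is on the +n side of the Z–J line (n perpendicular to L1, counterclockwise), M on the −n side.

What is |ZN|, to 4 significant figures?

53.05

The slot axis is L1's direction at 47.0°, so u = (cos 47.0°, sin 47.0°) = (0.6820, 0.7314) and n = (−sin 47.0°, cos 47.0°) = (-0.7314, 0.6820). Z is at the origin and J lies 50.7 along u from Z, so J = 50.7·u = (34.58, 37.08). Tangency of A1 to both parallel lines with radius 15.6 puts A and M at Z ± 15.6·n: A = (-11.41, 10.64), M = (11.41, -10.64). Equal radii place T and N the same way about J: T = J + 15.6·n = (23.17, 47.72), N = J − 15.6·n = (45.99, 26.44). Then |ZN| = |N − Z| = 53.05.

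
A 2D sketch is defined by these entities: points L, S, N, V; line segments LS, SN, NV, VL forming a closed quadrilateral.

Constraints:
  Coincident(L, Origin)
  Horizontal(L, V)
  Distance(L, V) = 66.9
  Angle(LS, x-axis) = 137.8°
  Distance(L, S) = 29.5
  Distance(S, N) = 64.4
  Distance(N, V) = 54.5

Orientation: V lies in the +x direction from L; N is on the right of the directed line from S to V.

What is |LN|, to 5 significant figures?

35.262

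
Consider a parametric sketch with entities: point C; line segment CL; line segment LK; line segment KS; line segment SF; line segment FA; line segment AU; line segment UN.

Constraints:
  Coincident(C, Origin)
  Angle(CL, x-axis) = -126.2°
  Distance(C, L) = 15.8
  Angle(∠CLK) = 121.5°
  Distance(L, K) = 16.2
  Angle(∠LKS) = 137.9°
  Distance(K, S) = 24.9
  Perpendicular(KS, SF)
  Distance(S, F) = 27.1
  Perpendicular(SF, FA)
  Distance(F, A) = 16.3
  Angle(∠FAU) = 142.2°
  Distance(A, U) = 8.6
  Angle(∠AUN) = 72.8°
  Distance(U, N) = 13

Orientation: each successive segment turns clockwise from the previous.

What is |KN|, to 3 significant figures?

19.0

∠FAU = 142.2° gives AU at -84.6° from the x-axis; with |AU| = 8.6, U = (-10.8, 4.84). ∠AUN = 72.8° gives UN at 168° from the x-axis; with |UN| = 13.0, N = (-23.5, 7.49). Then |KN| = |N − K| = 19.0.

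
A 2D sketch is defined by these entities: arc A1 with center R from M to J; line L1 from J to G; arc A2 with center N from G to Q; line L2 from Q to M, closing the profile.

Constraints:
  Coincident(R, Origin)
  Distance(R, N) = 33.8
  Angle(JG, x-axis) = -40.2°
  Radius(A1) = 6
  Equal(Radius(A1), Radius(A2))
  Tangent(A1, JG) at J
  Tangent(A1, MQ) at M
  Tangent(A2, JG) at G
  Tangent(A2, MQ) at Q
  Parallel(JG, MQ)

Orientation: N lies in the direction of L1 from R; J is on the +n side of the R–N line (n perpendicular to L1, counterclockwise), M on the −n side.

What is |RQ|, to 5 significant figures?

34.328

The slot axis is L1's direction at -40.2°, so u = (cos -40.2°, sin -40.2°) = (0.76380, -0.64546) and n = (−sin -40.2°, cos -40.2°) = (0.64546, 0.76380). R is at the origin and N lies 33.8 along u from R, so N = 33.8·u = (25.816, -21.816). Tangency of A1 to both parallel lines with radius 6.0 puts J and M at R ± 6.0·n: J = (3.8727, 4.5828), M = (-3.8727, -4.5828). Equal radii place G and Q the same way about N: G = N + 6.0·n = (29.689, -17.234), Q = N − 6.0·n = (21.944, -26.399). Then |RQ| = |Q − R| = 34.328.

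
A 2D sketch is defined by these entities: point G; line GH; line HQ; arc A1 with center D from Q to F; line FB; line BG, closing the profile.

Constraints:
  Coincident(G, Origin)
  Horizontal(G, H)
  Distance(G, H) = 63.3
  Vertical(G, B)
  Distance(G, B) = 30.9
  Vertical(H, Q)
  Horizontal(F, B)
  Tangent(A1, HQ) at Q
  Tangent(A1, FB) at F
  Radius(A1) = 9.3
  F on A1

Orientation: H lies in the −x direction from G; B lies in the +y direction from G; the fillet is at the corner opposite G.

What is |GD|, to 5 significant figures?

58.160

GB is vertical with |GB| = 30.9 and B on the +y side, so B = (0.0000, 30.900). The virtual corner opposite G is at (-63.300, 30.900). Tangency of A1 to HQ means the radius DQ is perpendicular to HQ and tangency of A1 to FB means the radius DF is perpendicular to FB, with radius 9.3, so the center D sits 9.3 in from both sides at D = (-54.000, 21.600). Then |GD| = |D − G| = 58.160.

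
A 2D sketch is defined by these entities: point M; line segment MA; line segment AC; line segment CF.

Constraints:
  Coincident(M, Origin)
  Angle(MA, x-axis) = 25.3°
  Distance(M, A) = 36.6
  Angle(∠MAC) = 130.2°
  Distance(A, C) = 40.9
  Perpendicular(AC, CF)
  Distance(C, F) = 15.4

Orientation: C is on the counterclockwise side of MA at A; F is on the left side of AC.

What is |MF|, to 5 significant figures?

65.734

M is at the origin; MA runs at 25.3° with length 36.6, so A = 36.6·(cos 25.3°, sin 25.3°) = (33.089, 15.641). ∠MAC = 130.2°, so AC runs at 25.3° + (180° − 130.2°) = 75.100° from the x-axis; with |AC| = 40.9, C = A + 40.9·(cos 75.100°, sin 75.100°) = (43.606, 55.166). The perpendicularity gives CF at right angles to AC; with |CF| = 15.4 on the left of AC, F = C + 15.4·(-0.96638, 0.25713) = (28.724, 59.126). Then |MF| = |F − M| = 65.734.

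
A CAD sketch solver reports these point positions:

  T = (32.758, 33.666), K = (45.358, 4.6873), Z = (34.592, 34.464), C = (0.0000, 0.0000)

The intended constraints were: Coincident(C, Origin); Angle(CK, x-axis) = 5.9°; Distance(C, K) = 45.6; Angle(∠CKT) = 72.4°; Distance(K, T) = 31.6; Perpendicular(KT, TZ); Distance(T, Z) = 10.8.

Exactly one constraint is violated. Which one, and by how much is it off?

Distance(T, Z) = 10.8 — off by 8.80.

C = (0.00, 0.00) ✓; CK at 5.900° ✓; |CK| = 45.60 ✓; ∠CKT = 72.40° ✓; |KT| = 31.60 ✓; ∠(KT, TZ) = 89.98° ✓; |TZ| = 2.000 ✗.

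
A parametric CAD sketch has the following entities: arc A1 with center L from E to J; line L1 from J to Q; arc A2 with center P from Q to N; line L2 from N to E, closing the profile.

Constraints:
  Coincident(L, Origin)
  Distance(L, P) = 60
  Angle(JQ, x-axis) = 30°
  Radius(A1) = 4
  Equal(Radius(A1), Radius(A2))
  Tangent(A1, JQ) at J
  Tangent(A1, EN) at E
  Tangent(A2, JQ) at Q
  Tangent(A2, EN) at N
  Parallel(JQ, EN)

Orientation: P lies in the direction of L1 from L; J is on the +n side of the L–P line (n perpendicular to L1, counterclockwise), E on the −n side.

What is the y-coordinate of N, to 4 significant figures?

26.54

Tangency of A1 to both parallel lines with radius 4.0 puts J and E at L ± 4.0·n: J = (-2.000, 3.464), E = (2.000, -3.464). Equal radii place Q and N the same way about P: Q = P + 4.0·n = (49.96, 33.46), N = P − 4.0·n = (53.96, 26.54). So N.y = 26.54.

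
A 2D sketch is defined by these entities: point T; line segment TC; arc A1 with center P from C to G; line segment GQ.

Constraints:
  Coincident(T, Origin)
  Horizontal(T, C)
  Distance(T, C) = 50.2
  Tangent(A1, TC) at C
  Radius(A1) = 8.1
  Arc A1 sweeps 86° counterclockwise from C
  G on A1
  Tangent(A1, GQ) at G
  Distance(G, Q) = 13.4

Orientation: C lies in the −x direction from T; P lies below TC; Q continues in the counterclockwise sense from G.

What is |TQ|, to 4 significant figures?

62.80

On A1, C sits at bearing 90° from P; an 86° counterclockwise sweep puts G at bearing 176°, so G = P + 8.1·(cos 176°, sin 176°) = (-58.28, -7.535). A1 meets GQ tangentially, so PG is at right angles to GQ, so GQ runs along (−sin 176°, cos 176°); with |GQ| = 13.4, Q = (-59.22, -20.90). Then |TQ| = |Q − T| = 62.80.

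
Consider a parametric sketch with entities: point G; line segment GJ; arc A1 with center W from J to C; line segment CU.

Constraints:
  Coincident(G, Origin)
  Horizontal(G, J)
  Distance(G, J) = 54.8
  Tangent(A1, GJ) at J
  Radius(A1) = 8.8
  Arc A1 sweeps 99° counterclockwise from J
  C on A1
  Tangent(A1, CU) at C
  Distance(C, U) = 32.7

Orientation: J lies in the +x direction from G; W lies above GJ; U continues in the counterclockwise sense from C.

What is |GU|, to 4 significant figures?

72.19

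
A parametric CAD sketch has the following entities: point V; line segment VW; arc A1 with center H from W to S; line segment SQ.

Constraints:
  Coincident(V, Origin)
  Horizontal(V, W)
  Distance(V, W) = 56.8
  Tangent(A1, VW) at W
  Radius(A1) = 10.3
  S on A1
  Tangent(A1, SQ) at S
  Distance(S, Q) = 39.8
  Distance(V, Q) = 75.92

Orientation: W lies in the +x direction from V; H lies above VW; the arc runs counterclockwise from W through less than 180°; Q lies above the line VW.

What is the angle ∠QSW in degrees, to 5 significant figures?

127.10°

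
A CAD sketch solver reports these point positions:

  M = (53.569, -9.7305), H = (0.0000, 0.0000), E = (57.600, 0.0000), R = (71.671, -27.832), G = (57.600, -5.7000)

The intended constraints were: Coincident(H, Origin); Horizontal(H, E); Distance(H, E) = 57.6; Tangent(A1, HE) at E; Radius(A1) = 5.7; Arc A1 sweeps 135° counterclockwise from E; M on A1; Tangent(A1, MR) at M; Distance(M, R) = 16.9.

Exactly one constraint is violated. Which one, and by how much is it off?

Distance(M, R) = 16.9 — off by 8.70.

H = (0.00, 0.00) ✓; H.y = 0.00, E.y = 0.00 ✓; |HE| = 57.60 ✓; ∠(GE, EH) = 90.00° ✓; |GE| = 5.700 ✓; bearing(G→M) − bearing(G→E) = 135.0° ✓; |GM| = 5.700 ✓; ∠(GM, MR) = 90.00° ✓; |MR| = 25.60 ✗.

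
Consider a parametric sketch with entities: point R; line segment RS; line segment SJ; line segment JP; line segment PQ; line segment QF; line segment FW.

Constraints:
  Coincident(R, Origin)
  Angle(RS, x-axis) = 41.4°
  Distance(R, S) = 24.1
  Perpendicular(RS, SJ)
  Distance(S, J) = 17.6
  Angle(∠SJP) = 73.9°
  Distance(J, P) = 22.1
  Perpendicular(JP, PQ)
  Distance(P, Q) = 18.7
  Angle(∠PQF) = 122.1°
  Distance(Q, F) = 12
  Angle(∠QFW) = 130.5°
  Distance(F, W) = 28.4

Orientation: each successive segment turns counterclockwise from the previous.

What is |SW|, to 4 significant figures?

20.05

R is at the origin; RS runs at 41.4° with length 24.1, so S = (18.08, 15.94). RS ⟂ SJ, so SJ runs at 131.4°; with |SJ| = 17.6, J = (6.439, 29.14). ∠SJP = 73.9° gives JP at -122.5° from the x-axis; with |JP| = 22.1, P = (-5.436, 10.50). The perpendicularity gives PQ at right angles to JP, so PQ runs at -32.50°; with |PQ| = 18.7, Q = (10.34, 0.4531). ∠PQF = 122.1° gives QF at 25.40° from the x-axis; with |QF| = 12.0, F = (21.18, 5.600). ∠QFW = 130.5° gives FW at 74.90° from the x-axis; with |FW| = 28.4, W = (28.57, 33.02). Then |SW| = |W − S| = 20.05.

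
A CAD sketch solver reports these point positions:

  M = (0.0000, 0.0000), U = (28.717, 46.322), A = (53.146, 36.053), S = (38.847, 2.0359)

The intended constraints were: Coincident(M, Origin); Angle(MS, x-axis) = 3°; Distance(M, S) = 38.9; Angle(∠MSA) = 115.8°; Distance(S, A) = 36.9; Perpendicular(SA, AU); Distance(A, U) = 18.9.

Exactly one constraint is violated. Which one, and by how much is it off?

Distance(A, U) = 18.9 — off by 7.60.

M = (0.00, 0.00) ✓; MS at 3.000° ✓; |MS| = 38.90 ✓; ∠MSA = 115.8° ✓; |SA| = 36.90 ✓; ∠(SA, AU) = 90.00° ✓; |AU| = 26.50 ✗.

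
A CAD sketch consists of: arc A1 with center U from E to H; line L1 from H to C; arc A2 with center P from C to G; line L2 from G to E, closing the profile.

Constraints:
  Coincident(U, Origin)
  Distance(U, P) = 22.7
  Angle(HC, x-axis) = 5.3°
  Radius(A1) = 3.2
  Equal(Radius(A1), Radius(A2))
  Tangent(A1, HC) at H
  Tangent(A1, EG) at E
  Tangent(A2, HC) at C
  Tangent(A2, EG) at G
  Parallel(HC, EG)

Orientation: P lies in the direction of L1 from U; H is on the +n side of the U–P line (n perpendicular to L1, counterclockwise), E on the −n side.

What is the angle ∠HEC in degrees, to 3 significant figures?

74.3°

Tangency of A1 to both parallel lines with radius 3.2 puts H and E at U ± 3.2·n: H = (-0.296, 3.19), E = (0.296, -3.19). Equal radii place C and G the same way about P: C = P + 3.2·n = (22.3, 5.28), G = P − 3.2·n = (22.9, -1.09). Then cos ∠HEC = EH·EC / (|EH||EC|), giving 74.3°.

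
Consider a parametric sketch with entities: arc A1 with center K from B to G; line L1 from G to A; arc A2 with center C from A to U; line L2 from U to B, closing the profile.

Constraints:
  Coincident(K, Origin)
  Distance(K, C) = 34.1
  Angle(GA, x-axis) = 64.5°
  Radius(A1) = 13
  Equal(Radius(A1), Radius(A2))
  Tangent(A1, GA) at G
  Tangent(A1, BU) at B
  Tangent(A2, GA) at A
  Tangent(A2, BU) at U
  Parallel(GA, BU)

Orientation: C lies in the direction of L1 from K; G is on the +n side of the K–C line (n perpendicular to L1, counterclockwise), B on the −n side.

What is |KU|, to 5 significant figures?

36.494

The slot axis is L1's direction at 64.5°, so u = (cos 64.5°, sin 64.5°) = (0.43051, 0.90259) and n = (−sin 64.5°, cos 64.5°) = (-0.90259, 0.43051). K is at the origin and C lies 34.1 along u from K, so C = 34.1·u = (14.680, 30.778). Tangency of A1 to both parallel lines with radius 13.0 puts G and B at K ± 13.0·n: G = (-11.734, 5.5966), B = (11.734, -5.5966). Equal radii place A and U the same way about C: A = C + 13.0·n = (2.9468, 36.375), U = C − 13.0·n = (26.414, 25.182). Then |KU| = |U − K| = 36.494.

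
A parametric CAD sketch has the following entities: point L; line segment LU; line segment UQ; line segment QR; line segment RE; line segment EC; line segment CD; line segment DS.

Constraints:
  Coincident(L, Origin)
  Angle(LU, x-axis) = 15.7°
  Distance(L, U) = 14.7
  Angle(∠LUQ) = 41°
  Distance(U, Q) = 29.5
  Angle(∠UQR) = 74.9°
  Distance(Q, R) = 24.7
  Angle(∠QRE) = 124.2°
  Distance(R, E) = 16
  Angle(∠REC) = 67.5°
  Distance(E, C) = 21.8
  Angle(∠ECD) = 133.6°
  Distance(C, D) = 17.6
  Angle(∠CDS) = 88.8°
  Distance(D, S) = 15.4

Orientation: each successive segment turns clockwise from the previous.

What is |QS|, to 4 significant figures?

8.434

L is at the origin; LU runs at 15.7° with length 14.7, so U = (14.15, 3.978). ∠LUQ = 41.0° gives UQ at -123.3° from the x-axis; with |UQ| = 29.5, Q = (-2.045, -20.68). ∠UQR = 74.9° gives QR at 131.6° from the x-axis; with |QR| = 24.7, R = (-18.44, -2.208). ∠QRE = 124.2° gives RE at 75.80° from the x-axis; with |RE| = 16.0, E = (-14.52, 13.30). ∠REC = 67.5° gives EC at -36.70° from the x-axis; with |EC| = 21.8, C = (2.960, 0.2750). ∠ECD = 133.6° gives CD at -83.10° from the x-axis; with |CD| = 17.6, D = (5.074, -17.20). ∠CDS = 88.8° gives DS at -174.3° from the x-axis; with |DS| = 15.4, S = (-10.25, -18.73). Then |QS| = |S − Q| = 8.434.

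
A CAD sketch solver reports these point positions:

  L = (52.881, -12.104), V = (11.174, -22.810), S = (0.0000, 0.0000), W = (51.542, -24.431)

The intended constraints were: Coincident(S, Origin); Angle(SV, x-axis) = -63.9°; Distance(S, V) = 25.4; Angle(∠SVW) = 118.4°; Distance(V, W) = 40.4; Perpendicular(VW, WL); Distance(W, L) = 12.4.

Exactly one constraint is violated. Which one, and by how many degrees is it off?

Perpendicular(VW, WL) — off by 3.90°.

S = (0.00, 0.00) ✓; SV at -63.90° ✓; |SV| = 25.40 ✓; ∠SVW = 118.4° ✓; |VW| = 40.40 ✓; ∠(VW, WL) = 86.10° ✗; |WL| = 12.40 ✓.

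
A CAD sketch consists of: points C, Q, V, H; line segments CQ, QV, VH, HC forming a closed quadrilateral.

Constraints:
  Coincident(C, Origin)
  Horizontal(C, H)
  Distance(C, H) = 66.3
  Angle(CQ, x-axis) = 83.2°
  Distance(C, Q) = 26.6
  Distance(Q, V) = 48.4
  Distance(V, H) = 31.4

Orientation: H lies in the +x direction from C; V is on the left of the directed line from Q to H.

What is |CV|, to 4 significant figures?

58.51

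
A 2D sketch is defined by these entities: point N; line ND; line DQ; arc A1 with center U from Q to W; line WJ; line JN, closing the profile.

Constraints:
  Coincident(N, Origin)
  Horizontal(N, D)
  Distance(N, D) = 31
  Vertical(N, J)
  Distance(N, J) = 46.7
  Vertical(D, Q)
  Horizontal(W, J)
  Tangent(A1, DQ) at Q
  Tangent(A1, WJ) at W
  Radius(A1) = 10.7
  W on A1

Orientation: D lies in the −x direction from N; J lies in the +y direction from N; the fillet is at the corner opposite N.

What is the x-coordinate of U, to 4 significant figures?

-20.30

NJ is vertical with |NJ| = 46.7 and J on the +y side, so J = (0.000, 46.70). The virtual corner opposite N is at (-31.00, 46.70). Tangency of A1 to DQ means the radius UQ is perpendicular to DQ and the tangent condition forces UW to be normal to WJ, with radius 10.7, so the center U sits 10.7 in from both sides at U = (-20.30, 36.00). So U.x = -20.30.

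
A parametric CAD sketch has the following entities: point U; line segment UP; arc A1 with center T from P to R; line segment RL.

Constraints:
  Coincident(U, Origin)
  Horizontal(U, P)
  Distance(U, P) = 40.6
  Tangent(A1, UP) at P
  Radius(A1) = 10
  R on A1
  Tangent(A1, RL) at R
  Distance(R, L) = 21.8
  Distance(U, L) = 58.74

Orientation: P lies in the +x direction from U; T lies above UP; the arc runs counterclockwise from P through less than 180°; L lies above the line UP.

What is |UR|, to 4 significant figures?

51.70

U is at the origin; UP is horizontal with |UP| = 40.6 and P on the +x side, so P = (40.60, 0.000). A1 meets UP tangentially, so TP is at right angles to UP, so T = P + (0, 10) = (40.60, 10.00). Since TR ⟂ RL (tangency), |TL| = √(10.0² + 21.8²) = 23.98 regardless of where R sits on A1. So L lies on both circle(U, 58.74) and circle(T, 23.98); the above-UP intersection is L = (48.94, 32.49). R is the foot of the tangent from L: R = (50.57, 10.75).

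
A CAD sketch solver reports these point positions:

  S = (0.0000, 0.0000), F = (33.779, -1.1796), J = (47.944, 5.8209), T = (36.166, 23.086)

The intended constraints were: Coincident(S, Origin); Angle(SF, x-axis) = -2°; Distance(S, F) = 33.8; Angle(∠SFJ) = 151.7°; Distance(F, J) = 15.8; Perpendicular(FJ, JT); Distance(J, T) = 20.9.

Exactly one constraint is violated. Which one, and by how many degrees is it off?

Perpendicular(FJ, JT) — off by 8.00°.

S = (0.00, 0.00) ✓; SF at -2.000° ✓; |SF| = 33.80 ✓; ∠SFJ = 151.7° ✓; |FJ| = 15.80 ✓; ∠(FJ, JT) = 98.00° ✗; |JT| = 20.90 ✓.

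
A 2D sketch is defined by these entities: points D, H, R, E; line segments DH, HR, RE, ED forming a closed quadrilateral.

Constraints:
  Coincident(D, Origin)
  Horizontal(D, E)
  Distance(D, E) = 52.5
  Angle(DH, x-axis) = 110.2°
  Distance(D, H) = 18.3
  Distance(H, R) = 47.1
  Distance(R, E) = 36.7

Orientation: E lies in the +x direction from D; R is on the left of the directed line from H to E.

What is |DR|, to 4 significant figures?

50.61

D is at the origin; DE is horizontal with |DE| = 52.5 and E in +x, so E = (52.5, 0). DH runs at 110.2° with |DH| = 18.3, so H = (-6.319, 17.17). R is determined by |HR| = 47.1 and |RE| = 36.7 together: it lies at the intersection of circle(H, 47.1) and circle(E, 36.7). With |HE| = 61.28, the foot of the radical line on HE is 37.75 from H and the perpendicular offset is √(47.1² − 37.75²) = 28.17. Taking the left-of-HE solution: R = (37.81, 33.63).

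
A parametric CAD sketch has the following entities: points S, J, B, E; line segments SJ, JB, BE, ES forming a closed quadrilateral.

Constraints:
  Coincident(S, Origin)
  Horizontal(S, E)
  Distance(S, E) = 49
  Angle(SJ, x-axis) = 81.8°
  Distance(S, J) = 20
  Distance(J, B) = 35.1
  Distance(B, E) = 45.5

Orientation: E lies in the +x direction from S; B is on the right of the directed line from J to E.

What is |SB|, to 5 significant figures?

16.335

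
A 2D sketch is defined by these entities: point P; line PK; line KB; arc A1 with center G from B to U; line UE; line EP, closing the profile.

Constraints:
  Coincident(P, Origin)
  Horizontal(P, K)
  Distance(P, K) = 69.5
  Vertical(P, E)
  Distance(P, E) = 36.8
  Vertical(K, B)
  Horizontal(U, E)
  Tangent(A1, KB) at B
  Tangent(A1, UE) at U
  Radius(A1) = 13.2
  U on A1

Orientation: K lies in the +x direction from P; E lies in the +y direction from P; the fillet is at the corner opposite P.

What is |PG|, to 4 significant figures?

61.05

P and E share the same x with |PE| = 36.8 and E on the +y side, so E = (0.000, 36.80). The virtual corner opposite P is at (69.50, 36.80). Since A1 is tangent to KB there, GB ⟂ KB and tangency of A1 to UE means the radius GU is perpendicular to UE, with radius 13.2, so the center G sits 13.2 in from both sides at G = (56.30, 23.60). Then |PG| = |G − P| = 61.05.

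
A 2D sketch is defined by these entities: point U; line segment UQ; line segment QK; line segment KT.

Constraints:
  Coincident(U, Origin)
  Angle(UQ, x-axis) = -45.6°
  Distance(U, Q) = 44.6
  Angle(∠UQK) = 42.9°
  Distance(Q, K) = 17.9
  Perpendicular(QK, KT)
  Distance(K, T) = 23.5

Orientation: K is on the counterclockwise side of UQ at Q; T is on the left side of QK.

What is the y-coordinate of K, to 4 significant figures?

-13.97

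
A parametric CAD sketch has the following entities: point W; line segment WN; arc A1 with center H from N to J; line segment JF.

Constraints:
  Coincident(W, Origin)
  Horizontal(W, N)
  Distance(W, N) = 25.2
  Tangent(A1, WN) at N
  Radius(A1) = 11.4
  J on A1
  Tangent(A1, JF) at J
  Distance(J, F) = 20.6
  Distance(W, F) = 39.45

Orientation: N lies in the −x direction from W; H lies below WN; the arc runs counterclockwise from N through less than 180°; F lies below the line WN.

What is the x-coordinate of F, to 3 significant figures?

-19.6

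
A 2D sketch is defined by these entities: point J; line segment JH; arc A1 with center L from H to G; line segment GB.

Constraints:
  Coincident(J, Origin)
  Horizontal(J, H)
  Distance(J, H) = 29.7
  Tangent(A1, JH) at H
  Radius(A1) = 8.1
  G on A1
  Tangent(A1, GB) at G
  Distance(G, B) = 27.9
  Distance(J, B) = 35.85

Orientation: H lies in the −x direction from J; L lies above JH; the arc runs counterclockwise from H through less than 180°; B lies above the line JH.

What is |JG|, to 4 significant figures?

22.68

J is at the origin; JH is horizontal with |JH| = 29.7 and H on the −x side, so H = (-29.70, 0.000). The tangent condition forces LH to be normal to JH, so L = H + (0, 8.1) = (-29.70, 8.100). Since LG ⟂ GB (tangency), |LB| = √(8.1² + 27.9²) = 29.05 regardless of where G sits on A1. So B lies on both circle(J, 35.85) and circle(L, 29.05); the above-JH intersection is B = (-14.43, 32.82). G is the foot of the tangent from B: G = (-21.90, 5.933).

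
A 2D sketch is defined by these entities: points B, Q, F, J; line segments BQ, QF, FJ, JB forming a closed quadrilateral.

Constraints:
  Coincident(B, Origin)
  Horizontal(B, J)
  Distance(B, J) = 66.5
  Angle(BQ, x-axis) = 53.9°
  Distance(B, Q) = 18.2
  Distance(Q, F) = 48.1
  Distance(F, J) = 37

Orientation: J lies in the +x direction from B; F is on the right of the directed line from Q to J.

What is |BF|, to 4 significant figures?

45.76

B is at the origin; BJ is horizontal with |BJ| = 66.5 and J in +x, so J = (66.5, 0). BQ runs at 53.9° with |BQ| = 18.2, so Q = (10.72, 14.71). F is determined by |QF| = 48.1 and |FJ| = 37.0 together: it lies at the intersection of circle(Q, 48.1) and circle(J, 37.0). With |QJ| = 57.68, the foot of the radical line on QJ is 37.03 from Q and the perpendicular offset is √(48.1² − 37.03²) = 30.70. Taking the right-of-QJ solution: F = (38.70, -24.42).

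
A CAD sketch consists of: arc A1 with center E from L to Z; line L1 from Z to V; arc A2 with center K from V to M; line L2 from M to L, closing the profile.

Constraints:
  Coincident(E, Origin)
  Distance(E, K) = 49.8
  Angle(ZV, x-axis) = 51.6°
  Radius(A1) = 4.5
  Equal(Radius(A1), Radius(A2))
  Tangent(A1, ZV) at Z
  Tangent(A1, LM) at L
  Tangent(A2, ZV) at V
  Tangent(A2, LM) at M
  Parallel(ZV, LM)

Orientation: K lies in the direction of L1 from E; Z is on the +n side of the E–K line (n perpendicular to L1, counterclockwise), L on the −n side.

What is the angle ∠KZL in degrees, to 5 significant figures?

84.837°

The slot axis is L1's direction at 51.6°, so u = (cos 51.6°, sin 51.6°) = (0.62115, 0.78369) and n = (−sin 51.6°, cos 51.6°) = (-0.78369, 0.62115). E is at the origin and K lies 49.8 along u from E, so K = 49.8·u = (30.933, 39.028). Tangency of A1 to both parallel lines with radius 4.5 puts Z and L at E ± 4.5·n: Z = (-3.5266, 2.7952), L = (3.5266, -2.7952). Then cos ∠KZL = ZK·ZL / (|ZK||ZL|), giving 84.837°.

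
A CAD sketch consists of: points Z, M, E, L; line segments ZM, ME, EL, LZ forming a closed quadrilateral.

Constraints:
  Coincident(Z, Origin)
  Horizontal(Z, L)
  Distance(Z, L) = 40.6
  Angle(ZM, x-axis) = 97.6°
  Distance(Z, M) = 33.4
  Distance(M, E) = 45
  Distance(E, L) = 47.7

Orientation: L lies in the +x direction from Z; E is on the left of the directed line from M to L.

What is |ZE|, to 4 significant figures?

61.04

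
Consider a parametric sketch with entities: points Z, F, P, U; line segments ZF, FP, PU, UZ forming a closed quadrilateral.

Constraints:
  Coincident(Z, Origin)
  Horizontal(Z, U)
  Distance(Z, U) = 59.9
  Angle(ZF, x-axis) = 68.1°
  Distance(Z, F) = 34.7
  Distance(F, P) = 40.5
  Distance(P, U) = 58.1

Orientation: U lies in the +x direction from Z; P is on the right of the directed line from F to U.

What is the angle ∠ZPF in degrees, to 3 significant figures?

33.2°

Checks: |FP| = 40.50 ✓; |PU| = 58.10 ✓.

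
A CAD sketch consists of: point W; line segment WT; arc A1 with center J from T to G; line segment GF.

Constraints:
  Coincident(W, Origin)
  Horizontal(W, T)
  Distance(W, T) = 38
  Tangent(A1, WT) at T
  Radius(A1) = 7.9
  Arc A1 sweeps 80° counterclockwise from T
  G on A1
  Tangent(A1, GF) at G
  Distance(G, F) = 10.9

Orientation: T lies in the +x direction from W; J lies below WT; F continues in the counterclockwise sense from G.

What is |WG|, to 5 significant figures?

30.917

Since A1 is tangent to WT there, JT ⟂ WT, so J = T + (0, -7.9) = (38.000, -7.9000). On A1, T sits at bearing 90° from J; an 80° counterclockwise sweep puts G at bearing 170°, so G = J + 7.9·(cos 170°, sin 170°) = (30.220, -6.5282). Then |WG| = |G − W| = 30.917.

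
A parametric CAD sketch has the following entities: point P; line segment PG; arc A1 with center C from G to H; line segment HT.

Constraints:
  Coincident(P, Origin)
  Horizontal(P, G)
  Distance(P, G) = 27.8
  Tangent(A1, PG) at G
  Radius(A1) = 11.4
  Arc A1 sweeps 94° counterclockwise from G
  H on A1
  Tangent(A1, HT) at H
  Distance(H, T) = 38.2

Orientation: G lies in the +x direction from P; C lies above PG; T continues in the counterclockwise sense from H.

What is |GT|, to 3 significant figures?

51.1

On A1, G sits at bearing -90° from C; a 94° counterclockwise sweep puts H at bearing 4°, so H = C + 11.4·(cos 4°, sin 4°) = (39.2, 12.2). Tangency of A1 to HT means the radius CH is perpendicular to HT, so HT runs along (−sin 4°, cos 4°); with |HT| = 38.2, T = (36.5, 50.3). Then |GT| = |T − G| = 51.1.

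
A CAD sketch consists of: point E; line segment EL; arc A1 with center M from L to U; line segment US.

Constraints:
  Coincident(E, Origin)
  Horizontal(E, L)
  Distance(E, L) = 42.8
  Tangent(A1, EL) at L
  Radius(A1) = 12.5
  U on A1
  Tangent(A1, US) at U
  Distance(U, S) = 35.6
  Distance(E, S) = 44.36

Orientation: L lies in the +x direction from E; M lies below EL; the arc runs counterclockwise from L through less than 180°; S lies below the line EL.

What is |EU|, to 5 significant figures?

32.185

Checks: |MU| = 12.50 ✓; ∠(MU, US) = 90.00° ✓; |US| = 35.60 ✓; |ES| = 44.36 ✓.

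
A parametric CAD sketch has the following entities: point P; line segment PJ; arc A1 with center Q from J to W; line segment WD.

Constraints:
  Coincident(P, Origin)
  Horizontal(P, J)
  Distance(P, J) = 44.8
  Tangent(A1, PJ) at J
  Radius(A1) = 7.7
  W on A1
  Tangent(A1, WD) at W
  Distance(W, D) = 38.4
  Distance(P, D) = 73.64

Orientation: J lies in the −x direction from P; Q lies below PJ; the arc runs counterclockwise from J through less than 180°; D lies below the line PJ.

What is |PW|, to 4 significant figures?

52.78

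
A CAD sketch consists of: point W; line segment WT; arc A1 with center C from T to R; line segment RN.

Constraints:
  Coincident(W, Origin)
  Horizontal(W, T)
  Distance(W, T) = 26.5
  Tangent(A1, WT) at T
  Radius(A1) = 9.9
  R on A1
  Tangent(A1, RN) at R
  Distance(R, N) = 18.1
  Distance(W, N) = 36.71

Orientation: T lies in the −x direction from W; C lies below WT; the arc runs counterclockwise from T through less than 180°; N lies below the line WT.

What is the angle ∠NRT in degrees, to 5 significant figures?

113.41°

W is at the origin; WT is horizontal with |WT| = 26.5 and T on the −x side, so T = (-26.500, 0.0000). A1 meets WT tangentially, so CT is at right angles to WT, so C = T + (0, -9.9) = (-26.500, -9.9000). Since CR ⟂ RN (tangency), |CN| = √(9.9² + 18.1²) = 20.631 regardless of where R sits on A1. So N lies on both circle(W, 36.71) and circle(C, 20.631); the below-WT intersection is N = (-21.335, -29.874). R is the foot of the tangent from N: R = (-33.720, -16.674).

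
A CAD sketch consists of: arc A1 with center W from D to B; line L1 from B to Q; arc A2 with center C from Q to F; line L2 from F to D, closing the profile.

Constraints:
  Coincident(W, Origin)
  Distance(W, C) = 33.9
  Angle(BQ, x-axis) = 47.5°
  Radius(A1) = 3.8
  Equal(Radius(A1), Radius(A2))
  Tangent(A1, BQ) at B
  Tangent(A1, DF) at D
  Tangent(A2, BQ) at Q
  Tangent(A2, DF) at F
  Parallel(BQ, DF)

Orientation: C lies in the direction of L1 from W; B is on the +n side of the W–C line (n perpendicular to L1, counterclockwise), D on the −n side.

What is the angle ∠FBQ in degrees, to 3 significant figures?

12.6°

Tangency of A1 to both parallel lines with radius 3.8 puts B and D at W ± 3.8·n: B = (-2.80, 2.57), D = (2.80, -2.57). Equal radii place Q and F the same way about C: Q = C + 3.8·n = (20.1, 27.6), F = C − 3.8·n = (25.7, 22.4). Then cos ∠FBQ = BF·BQ / (|BF||BQ|), giving 12.6°.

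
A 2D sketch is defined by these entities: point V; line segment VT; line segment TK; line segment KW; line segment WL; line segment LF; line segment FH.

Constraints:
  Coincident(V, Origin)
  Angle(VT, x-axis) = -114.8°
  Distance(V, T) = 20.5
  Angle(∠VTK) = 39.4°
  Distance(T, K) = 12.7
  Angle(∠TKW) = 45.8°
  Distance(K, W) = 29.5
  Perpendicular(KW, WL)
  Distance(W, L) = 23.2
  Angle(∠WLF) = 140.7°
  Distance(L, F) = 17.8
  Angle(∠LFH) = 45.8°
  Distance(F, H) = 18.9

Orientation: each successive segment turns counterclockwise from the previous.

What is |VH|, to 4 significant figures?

30.85

V is at the origin; VT runs at -114.8° with length 20.5, so T = (-8.599, -18.61). ∠VTK = 39.4° gives TK at 25.80° from the x-axis; with |TK| = 12.7, K = (2.835, -13.08). ∠TKW = 45.8° gives KW at 160.0° from the x-axis; with |KW| = 29.5, W = (-24.89, -2.992). KW is perpendicular to WL, so WL runs at -110.0°; with |WL| = 23.2, L = (-32.82, -24.79). ∠WLF = 140.7° gives LF at -70.70° from the x-axis; with |LF| = 17.8, F = (-26.94, -41.59). ∠LFH = 45.8° gives FH at 63.50° from the x-axis; with |FH| = 18.9, H = (-18.50, -24.68). Then |VH| = |H − V| = 30.85.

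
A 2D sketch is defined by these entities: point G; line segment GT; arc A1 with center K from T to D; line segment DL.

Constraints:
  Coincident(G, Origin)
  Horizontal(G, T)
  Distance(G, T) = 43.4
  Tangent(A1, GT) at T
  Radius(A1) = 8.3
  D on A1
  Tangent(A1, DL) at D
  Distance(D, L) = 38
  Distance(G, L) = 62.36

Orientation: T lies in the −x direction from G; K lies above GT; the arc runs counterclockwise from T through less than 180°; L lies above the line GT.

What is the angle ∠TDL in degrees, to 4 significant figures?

130.7°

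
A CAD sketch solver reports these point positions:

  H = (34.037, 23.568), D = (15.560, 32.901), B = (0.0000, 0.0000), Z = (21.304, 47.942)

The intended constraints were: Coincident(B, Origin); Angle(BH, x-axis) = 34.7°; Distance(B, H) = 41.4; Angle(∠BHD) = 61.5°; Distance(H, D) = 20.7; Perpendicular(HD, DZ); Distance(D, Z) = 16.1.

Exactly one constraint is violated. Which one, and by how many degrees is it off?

Perpendicular(HD, DZ) — off by 5.90°.

B = (0.00, 0.00) ✓; BH at 34.70° ✓; |BH| = 41.40 ✓; ∠BHD = 61.50° ✓; |HD| = 20.70 ✓; ∠(HD, DZ) = 84.10° ✗; |DZ| = 16.10 ✓.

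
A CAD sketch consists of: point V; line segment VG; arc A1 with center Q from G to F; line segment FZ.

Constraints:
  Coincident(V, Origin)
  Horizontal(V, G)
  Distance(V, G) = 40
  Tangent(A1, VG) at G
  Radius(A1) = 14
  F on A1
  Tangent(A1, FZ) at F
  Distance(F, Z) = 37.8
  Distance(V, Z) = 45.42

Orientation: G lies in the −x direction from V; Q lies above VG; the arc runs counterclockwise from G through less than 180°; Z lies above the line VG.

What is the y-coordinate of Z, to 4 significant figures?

43.62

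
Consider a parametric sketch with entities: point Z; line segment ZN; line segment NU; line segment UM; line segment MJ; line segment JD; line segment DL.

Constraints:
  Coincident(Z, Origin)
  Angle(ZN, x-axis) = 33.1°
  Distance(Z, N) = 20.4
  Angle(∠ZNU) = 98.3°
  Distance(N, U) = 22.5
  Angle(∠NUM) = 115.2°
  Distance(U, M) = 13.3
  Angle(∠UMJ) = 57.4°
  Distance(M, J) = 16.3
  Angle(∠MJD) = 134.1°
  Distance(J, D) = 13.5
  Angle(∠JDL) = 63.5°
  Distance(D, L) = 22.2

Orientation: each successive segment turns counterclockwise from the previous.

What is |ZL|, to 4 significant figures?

38.08

Z is at the origin; ZN runs at 33.1° with length 20.4, so N = (17.09, 11.14). ∠ZNU = 98.3° gives NU at 114.8° from the x-axis; with |NU| = 22.5, U = (7.652, 31.57). ∠NUM = 115.2° gives UM at 179.6° from the x-axis; with |UM| = 13.3, M = (-5.648, 31.66). ∠UMJ = 57.4° gives MJ at -57.80° from the x-axis; with |MJ| = 16.3, J = (3.038, 17.87). ∠MJD = 134.1° gives JD at -11.90° from the x-axis; with |JD| = 13.5, D = (16.25, 15.08). ∠JDL = 63.5° gives DL at 104.6° from the x-axis; with |DL| = 22.2, L = (10.65, 36.56). Then |ZL| = |L − Z| = 38.08.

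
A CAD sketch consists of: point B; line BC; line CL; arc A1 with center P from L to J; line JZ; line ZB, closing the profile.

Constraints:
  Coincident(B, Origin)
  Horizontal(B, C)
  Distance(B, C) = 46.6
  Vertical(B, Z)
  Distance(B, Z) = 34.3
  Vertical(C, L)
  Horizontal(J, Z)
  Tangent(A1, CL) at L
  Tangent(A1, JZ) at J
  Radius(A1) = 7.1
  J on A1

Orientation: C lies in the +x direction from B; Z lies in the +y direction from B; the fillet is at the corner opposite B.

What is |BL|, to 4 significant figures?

53.96

The virtual corner opposite B is at (46.60, 34.30). Since A1 is tangent to CL there, PL ⟂ CL and the tangent condition forces PJ to be normal to JZ, with radius 7.1, so the center P sits 7.1 in from both sides at P = (39.50, 27.20). That places the tangent points at L = (46.60, 27.20) on CL and J = (39.50, 34.30) on JZ. Then |BL| = |L − B| = 53.96.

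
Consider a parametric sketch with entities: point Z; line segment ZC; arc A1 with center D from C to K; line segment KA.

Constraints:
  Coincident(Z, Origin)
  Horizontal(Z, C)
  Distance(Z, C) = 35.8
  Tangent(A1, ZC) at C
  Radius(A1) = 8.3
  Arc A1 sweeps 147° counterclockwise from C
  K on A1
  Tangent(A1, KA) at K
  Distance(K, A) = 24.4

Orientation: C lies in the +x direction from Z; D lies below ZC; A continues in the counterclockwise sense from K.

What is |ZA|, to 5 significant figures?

59.097

Z is at the origin; Z and C share the same y with |ZC| = 35.8 and C on the +x side, so C = (35.800, 0.0000). A1 meets ZC tangentially, so DC is at right angles to ZC, so D = C + (0, -8.3) = (35.800, -8.3000). On A1, C sits at bearing 90° from D; a 147° counterclockwise sweep puts K at bearing 237°, so K = D + 8.3·(cos 237°, sin 237°) = (31.279, -15.261). The tangent condition forces DK to be normal to KA, so KA runs along (−sin 237°, cos 237°); with |KA| = 24.4, A = (51.743, -28.550). Then |ZA| = |A − Z| = 59.097.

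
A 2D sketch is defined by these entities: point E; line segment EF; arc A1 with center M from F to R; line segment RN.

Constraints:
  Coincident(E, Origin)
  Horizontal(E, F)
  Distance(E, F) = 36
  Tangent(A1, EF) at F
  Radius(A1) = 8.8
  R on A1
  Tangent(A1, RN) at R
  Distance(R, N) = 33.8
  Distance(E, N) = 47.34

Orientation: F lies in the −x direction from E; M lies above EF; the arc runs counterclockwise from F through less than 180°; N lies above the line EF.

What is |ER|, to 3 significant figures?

28.3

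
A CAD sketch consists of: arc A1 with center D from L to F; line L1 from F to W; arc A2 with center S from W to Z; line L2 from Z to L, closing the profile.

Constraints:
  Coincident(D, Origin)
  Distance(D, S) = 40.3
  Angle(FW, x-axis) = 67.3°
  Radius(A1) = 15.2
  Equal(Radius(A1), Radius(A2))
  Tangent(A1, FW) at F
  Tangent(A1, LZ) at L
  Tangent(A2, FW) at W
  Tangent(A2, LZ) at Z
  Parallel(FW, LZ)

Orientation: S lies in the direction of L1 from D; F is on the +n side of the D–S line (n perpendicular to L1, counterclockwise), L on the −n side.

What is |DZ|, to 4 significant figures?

43.07

The slot axis is L1's direction at 67.3°, so u = (cos 67.3°, sin 67.3°) = (0.3859, 0.9225) and n = (−sin 67.3°, cos 67.3°) = (-0.9225, 0.3859). D is at the origin and S lies 40.3 along u from D, so S = 40.3·u = (15.55, 37.18). Tangency of A1 to both parallel lines with radius 15.2 puts F and L at D ± 15.2·n: F = (-14.02, 5.866), L = (14.02, -5.866). Equal radii place W and Z the same way about S: W = S + 15.2·n = (1.529, 43.04), Z = S − 15.2·n = (29.57, 31.31). Then |DZ| = |Z − D| = 43.07.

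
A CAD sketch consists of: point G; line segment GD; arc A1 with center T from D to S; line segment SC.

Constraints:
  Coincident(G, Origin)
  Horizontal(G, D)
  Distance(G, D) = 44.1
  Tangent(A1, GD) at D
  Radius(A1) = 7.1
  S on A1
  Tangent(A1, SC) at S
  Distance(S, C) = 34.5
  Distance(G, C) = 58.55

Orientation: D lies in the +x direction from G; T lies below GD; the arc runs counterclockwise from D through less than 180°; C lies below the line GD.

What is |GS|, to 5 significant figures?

37.859

Checks: G = (0.00, 0.00) ✓; |TS| = 7.100 ✓; ∠(TS, SC) = 90.00° ✓; |SC| = 34.50 ✓; |GC| = 58.55 ✓.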